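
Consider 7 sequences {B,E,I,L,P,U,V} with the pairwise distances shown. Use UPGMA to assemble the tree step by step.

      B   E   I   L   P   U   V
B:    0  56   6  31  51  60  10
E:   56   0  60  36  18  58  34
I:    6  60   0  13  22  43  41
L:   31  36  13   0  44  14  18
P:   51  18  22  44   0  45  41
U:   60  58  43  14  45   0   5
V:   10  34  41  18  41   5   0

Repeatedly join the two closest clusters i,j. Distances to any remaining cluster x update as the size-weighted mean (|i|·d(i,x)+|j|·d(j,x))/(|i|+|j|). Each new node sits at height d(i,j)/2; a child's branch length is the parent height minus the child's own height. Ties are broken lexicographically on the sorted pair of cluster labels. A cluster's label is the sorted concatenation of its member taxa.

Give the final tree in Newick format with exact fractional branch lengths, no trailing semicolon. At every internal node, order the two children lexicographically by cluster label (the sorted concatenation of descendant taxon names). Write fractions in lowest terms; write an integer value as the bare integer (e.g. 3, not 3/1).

(((B:3,I:3):27/2,(L:8,(U:5/2,V:5/2):11/2):17/2):117/20,(E:9,P:9):267/20)

step 1: merge (U,V) at d=5; branch lengths U→5/2, V→5/2; new cluster UV
  updated: d(B,UV)=35, d(E,UV)=46, d(I,UV)=42, d(L,UV)=16, d(P,UV)=43
step 2: merge (B,I) at d=6; branch lengths B→3, I→3; new cluster BI
  updated: d(BI,E)=58, d(BI,L)=22, d(BI,P)=73/2, d(BI,UV)=77/2
step 3: merge (L,UV) at d=16; branch lengths L→8, UV→11/2; new cluster LUV
  updated: d(BI,LUV)=33, d(E,LUV)=128/3, d(LUV,P)=130/3
step 4: merge (E,P) at d=18; branch lengths E→9, P→9; new cluster EP
  updated: d(BI,EP)=189/4, d(EP,LUV)=43
step 5: merge (BI,LUV) at d=33; branch lengths BI→27/2, LUV→17/2; new cluster BILUV
  updated: d(BILUV,EP)=447/10
step 6: merge (BILUV,EP) at d=447/10; branch lengths BILUV→117/20, EP→267/20; new cluster BEILPUV
final tree: (((B:3,I:3):27/2,(L:8,(U:5/2,V:5/2):11/2):17/2):117/20,(E:9,P:9):267/20)
total length: 837/10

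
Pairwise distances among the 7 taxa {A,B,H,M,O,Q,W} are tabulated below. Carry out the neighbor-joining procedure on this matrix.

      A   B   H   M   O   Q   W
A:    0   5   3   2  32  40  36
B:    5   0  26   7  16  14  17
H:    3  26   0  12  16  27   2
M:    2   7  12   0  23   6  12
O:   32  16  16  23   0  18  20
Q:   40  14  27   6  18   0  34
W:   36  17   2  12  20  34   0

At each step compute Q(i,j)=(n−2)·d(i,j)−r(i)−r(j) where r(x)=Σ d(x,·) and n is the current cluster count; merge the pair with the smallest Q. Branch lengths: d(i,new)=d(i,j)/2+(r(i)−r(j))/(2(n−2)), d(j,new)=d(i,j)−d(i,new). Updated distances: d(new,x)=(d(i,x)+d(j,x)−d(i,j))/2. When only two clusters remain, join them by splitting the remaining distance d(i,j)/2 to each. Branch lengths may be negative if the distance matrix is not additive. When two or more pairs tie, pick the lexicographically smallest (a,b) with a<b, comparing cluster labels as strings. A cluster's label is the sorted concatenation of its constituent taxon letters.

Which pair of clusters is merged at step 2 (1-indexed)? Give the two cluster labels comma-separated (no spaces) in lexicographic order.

O,Q

step 1: merge (H,W) at d=2, Q=-197; branch lengths H→-5/2, W→9/2; new cluster HW
  updated: d(A,HW)=37/2, d(B,HW)=41/2, d(HW,M)=11, d(HW,O)=17, d(HW,Q)=59/2
step 2: merge (O,Q) at d=18, Q=-283/2; branch lengths O→141/16, Q→147/16; new cluster OQ
  updated: d(A,OQ)=27, d(B,OQ)=6, d(HW,OQ)=57/4, d(M,OQ)=11/2
step 3: merge (A,B) at d=5, Q=-76; branch lengths A→29/6, B→1/6; new cluster AB
  updated: d(AB,HW)=17, d(AB,M)=2, d(AB,OQ)=14
step 4: merge (AB,M) at d=2, Q=-95/2; branch lengths AB→37/8, M→-21/8; new cluster ABM
  updated: d(ABM,HW)=13, d(ABM,OQ)=35/4
step 5: merge (ABM,HW) at d=13, Q=-36; branch lengths ABM→15/4, HW→37/4; new cluster ABHMW
  updated: d(ABHMW,OQ)=5
step 6: merge (ABHMW,OQ) at d=5; branch lengths ABHMW→5/2, OQ→5/2; new cluster ABHMOQW
final tree: ((((A:29/6,B:1/6):37/8,M:-21/8):15/4,(H:-5/2,W:9/2):37/4):5/2,(O:141/16,Q:147/16):5/2)
total length: 45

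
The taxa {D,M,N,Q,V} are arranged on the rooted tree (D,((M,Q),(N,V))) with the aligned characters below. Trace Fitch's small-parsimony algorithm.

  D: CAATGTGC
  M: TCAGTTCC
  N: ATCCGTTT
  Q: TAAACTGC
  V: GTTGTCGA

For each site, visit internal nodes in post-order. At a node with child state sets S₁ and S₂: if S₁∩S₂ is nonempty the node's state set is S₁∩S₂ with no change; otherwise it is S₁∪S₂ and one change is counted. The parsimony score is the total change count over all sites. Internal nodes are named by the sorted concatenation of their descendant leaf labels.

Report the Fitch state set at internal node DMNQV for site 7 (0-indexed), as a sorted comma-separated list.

C

[col 0] MQ: children M:{T}, Q:{T} ∩→ {T}; cost 0
[col 0] NV: children N:{A}, V:{G} ∪→ {A,G}; cost 1
[col 0] MNQV: children MQ:{T}, NV:{A,G} ∪→ {A,G,T}; cost 1
[col 0] DMNQV: children D:{C}, MNQV:{A,G,T} ∪→ {A,C,G,T}; cost 1
[col 1] MQ: children M:{C}, Q:{A} ∪→ {A,C}; cost 1
[col 1] NV: children N:{T}, V:{T} ∩→ {T}; cost 0
[col 1] MNQV: children MQ:{A,C}, NV:{T} ∪→ {A,C,T}; cost 1
[col 1] DMNQV: children D:{A}, MNQV:{A,C,T} ∩→ {A}; cost 0
[col 2] MQ: children M:{A}, Q:{A} ∩→ {A}; cost 0
[col 2] NV: children N:{C}, V:{T} ∪→ {C,T}; cost 1
[col 2] MNQV: children MQ:{A}, NV:{C,T} ∪→ {A,C,T}; cost 1
[col 2] DMNQV: children D:{A}, MNQV:{A,C,T} ∩→ {A}; cost 0
[col 3] MQ: children M:{G}, Q:{A} ∪→ {A,G}; cost 1
[col 3] NV: children N:{C}, V:{G} ∪→ {C,G}; cost 1
[col 3] MNQV: children MQ:{A,G}, NV:{C,G} ∩→ {G}; cost 0
[col 3] DMNQV: children D:{T}, MNQV:{G} ∪→ {G,T}; cost 1
[col 4] MQ: children M:{T}, Q:{C} ∪→ {C,T}; cost 1
[col 4] NV: children N:{G}, V:{T} ∪→ {G,T}; cost 1
[col 4] MNQV: children MQ:{C,T}, NV:{G,T} ∩→ {T}; cost 0
[col 4] DMNQV: children D:{G}, MNQV:{T} ∪→ {G,T}; cost 1
[col 5] MQ: children M:{T}, Q:{T} ∩→ {T}; cost 0
[col 5] NV: children N:{T}, V:{C} ∪→ {C,T}; cost 1
[col 5] MNQV: children MQ:{T}, NV:{C,T} ∩→ {T}; cost 0
[col 5] DMNQV: children D:{T}, MNQV:{T} ∩→ {T}; cost 0
[col 6] MQ: children M:{C}, Q:{G} ∪→ {C,G}; cost 1
[col 6] NV: children N:{T}, V:{G} ∪→ {G,T}; cost 1
[col 6] MNQV: children MQ:{C,G}, NV:{G,T} ∩→ {G}; cost 0
[col 6] DMNQV: children D:{G}, MNQV:{G} ∩→ {G}; cost 0
[col 7] MQ: children M:{C}, Q:{C} ∩→ {C}; cost 0
[col 7] NV: children N:{T}, V:{A} ∪→ {A,T}; cost 1
[col 7] MNQV: children MQ:{C}, NV:{A,T} ∪→ {A,C,T}; cost 1
[col 7] DMNQV: children D:{C}, MNQV:{A,C,T} ∩→ {C}; cost 0
per-site changes: [3, 2, 2, 3, 3, 1, 2, 2]; total = 18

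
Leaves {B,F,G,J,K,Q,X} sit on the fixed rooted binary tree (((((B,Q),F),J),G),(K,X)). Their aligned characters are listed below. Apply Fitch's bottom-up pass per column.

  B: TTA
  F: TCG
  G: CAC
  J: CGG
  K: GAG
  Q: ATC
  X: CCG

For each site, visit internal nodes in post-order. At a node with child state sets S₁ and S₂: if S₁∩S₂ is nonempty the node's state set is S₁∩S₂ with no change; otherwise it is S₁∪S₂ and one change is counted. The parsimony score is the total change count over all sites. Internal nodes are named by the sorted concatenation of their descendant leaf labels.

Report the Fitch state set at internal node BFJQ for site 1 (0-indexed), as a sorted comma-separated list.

site 0, node BQ: B={T} ∪ Q={A} → {A,T} (+1)
site 0, node BFQ: BQ={A,T} ∩ F={T} → {T} (+0)
site 0, node BFJQ: BFQ={T} ∪ J={C} → {C,T} (+1)
site 0, node BFGJQ: BFJQ={C,T} ∩ G={C} → {C} (+0)
site 0, node KX: K={G} ∪ X={C} → {C,G} (+1)
site 0, node BFGJKQX: BFGJQ={C} ∩ KX={C,G} → {C} (+0)
site 1, node BQ: B={T} ∩ Q={T} → {T} (+0)
site 1, node BFQ: BQ={T} ∪ F={C} → {C,T} (+1)
site 1, node BFJQ: BFQ={C,T} ∪ J={G} → {C,G,T} (+1)
site 1, node BFGJQ: BFJQ={C,G,T} ∪ G={A} → {A,C,G,T} (+1)
site 1, node KX: K={A} ∪ X={C} → {A,C} (+1)
site 1, node BFGJKQX: BFGJQ={A,C,G,T} ∩ KX={A,C} → {A,C} (+0)
site 2, node BQ: B={A} ∪ Q={C} → {A,C} (+1)
site 2, node BFQ: BQ={A,C} ∪ F={G} → {A,C,G} (+1)
site 2, node BFJQ: BFQ={A,C,G} ∩ J={G} → {G} (+0)
site 2, node BFGJQ: BFJQ={G} ∪ G={C} → {C,G} (+1)
site 2, node KX: K={G} ∩ X={G} → {G} (+0)
site 2, node BFGJKQX: BFGJQ={C,G} ∩ KX={G} → {G} (+0)
per-site changes: [3, 4, 3]; total = 10

C,G,T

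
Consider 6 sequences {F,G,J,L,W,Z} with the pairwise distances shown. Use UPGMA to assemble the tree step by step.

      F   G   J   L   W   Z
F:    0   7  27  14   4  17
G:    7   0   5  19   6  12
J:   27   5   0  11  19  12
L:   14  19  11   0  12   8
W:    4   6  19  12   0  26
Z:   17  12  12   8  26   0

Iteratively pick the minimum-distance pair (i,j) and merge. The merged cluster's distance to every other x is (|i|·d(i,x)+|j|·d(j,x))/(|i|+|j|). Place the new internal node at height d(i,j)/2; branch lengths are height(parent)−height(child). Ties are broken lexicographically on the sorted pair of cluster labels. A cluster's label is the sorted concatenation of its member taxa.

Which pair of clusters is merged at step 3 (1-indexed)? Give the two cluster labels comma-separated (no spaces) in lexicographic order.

1. join F+W (d=4) ⇒ FW; edges |F|=2, |W|=2
  updated: d(FW,G)=13/2, d(FW,J)=23, d(FW,L)=13, d(FW,Z)=43/2
2. join G+J (d=5) ⇒ GJ; edges |G|=5/2, |J|=5/2
  updated: d(FW,GJ)=59/4, d(GJ,L)=15, d(GJ,Z)=12
3. join L+Z (d=8) ⇒ LZ; edges |L|=4, |Z|=4
  updated: d(FW,LZ)=69/4, d(GJ,LZ)=27/2
4. join GJ+LZ (d=27/2) ⇒ GJLZ; edges |GJ|=17/4, |LZ|=11/4
  updated: d(FW,GJLZ)=16
5. join FW+GJLZ (d=16) ⇒ FGJLWZ; edges |FW|=6, |GJLZ|=5/4
final tree: ((F:2,W:2):6,((G:5/2,J:5/2):17/4,(L:4,Z:4):11/4):5/4)
total length: 125/4

L,Z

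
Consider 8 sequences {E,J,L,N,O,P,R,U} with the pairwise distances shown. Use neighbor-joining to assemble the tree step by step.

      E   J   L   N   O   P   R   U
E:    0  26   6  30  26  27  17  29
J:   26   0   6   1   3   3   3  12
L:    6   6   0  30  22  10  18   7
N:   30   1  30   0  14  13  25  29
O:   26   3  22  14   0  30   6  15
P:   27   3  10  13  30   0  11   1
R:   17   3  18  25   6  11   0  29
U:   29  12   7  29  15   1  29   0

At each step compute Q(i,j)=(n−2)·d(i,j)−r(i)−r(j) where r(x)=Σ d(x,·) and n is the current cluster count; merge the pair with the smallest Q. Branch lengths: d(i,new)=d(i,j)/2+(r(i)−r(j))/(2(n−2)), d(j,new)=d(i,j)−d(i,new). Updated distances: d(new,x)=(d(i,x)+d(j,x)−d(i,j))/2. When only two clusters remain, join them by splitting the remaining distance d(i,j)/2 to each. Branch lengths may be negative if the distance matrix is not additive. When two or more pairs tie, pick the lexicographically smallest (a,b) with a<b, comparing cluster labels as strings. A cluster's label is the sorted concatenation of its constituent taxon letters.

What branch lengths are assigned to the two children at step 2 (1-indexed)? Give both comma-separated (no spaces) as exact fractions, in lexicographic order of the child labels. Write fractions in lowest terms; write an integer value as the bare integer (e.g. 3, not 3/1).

-9/4,13/4

step 1: merge (E,L) at d=6, Q=-224; branch lengths E→49/6, L→-13/6; new cluster EL
  updated: d(EL,J)=13, d(EL,N)=27, d(EL,O)=21, d(EL,P)=31/2, d(EL,R)=29/2, d(EL,U)=15
step 2: merge (P,U) at d=1, Q=-339/2; branch lengths P→-9/4, U→13/4; new cluster PU
  updated: d(EL,PU)=59/4, d(J,PU)=7, d(N,PU)=41/2, d(O,PU)=22, d(PU,R)=39/2
step 3: merge (EL,PU) at d=59/4, Q=-115; branch lengths EL→131/16, PU→105/16; new cluster ELPU
  updated: d(ELPU,J)=21/8, d(ELPU,N)=131/8, d(ELPU,O)=113/8, d(ELPU,R)=77/8
step 4: merge (J,N) at d=1, Q=-63; branch lengths J→-175/24, N→199/24; new cluster JN
  updated: d(ELPU,JN)=9, d(JN,O)=8, d(JN,R)=27/2
step 5: merge (ELPU,JN) at d=9, Q=-181/4; branch lengths ELPU→81/16, JN→63/16; new cluster EJLNPU
  updated: d(EJLNPU,O)=105/16, d(EJLNPU,R)=113/16
step 6: merge (EJLNPU,O) at d=105/16, Q=-157/8; branch lengths EJLNPU→61/16, O→11/4; new cluster EJLNOPU
  updated: d(EJLNOPU,R)=13/4
step 7: merge (EJLNOPU,R) at d=13/4; branch lengths EJLNOPU→13/8, R→13/8; new cluster EJLNOPRU
final tree: (((((E:49/6,L:-13/6):131/16,(P:-9/4,U:13/4):105/16):81/16,(J:-175/24,N:199/24):63/16):61/16,O:11/4):13/8,R:13/8)
total length: 665/16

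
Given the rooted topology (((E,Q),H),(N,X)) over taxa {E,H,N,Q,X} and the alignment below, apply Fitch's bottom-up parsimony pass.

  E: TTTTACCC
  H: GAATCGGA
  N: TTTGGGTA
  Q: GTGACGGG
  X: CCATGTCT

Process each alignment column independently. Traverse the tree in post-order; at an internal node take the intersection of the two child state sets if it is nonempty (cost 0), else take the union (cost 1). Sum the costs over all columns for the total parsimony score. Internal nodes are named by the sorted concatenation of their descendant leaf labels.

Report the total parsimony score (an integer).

site 0, node EQ: E={T} ∪ Q={G} → {G,T} (+1)
site 0, node EHQ: EQ={G,T} ∩ H={G} → {G} (+0)
site 0, node NX: N={T} ∪ X={C} → {C,T} (+1)
site 0, node EHNQX: EHQ={G} ∪ NX={C,T} → {C,G,T} (+1)
site 1, node EQ: E={T} ∩ Q={T} → {T} (+0)
site 1, node EHQ: EQ={T} ∪ H={A} → {A,T} (+1)
site 1, node NX: N={T} ∪ X={C} → {C,T} (+1)
site 1, node EHNQX: EHQ={A,T} ∩ NX={C,T} → {T} (+0)
site 2, node EQ: E={T} ∪ Q={G} → {G,T} (+1)
site 2, node EHQ: EQ={G,T} ∪ H={A} → {A,G,T} (+1)
site 2, node NX: N={T} ∪ X={A} → {A,T} (+1)
site 2, node EHNQX: EHQ={A,G,T} ∩ NX={A,T} → {A,T} (+0)
site 3, node EQ: E={T} ∪ Q={A} → {A,T} (+1)
site 3, node EHQ: EQ={A,T} ∩ H={T} → {T} (+0)
site 3, node NX: N={G} ∪ X={T} → {G,T} (+1)
site 3, node EHNQX: EHQ={T} ∩ NX={G,T} → {T} (+0)
site 4, node EQ: E={A} ∪ Q={C} → {A,C} (+1)
site 4, node EHQ: EQ={A,C} ∩ H={C} → {C} (+0)
site 4, node NX: N={G} ∩ X={G} → {G} (+0)
site 4, node EHNQX: EHQ={C} ∪ NX={G} → {C,G} (+1)
site 5, node EQ: E={C} ∪ Q={G} → {C,G} (+1)
site 5, node EHQ: EQ={C,G} ∩ H={G} → {G} (+0)
site 5, node NX: N={G} ∪ X={T} → {G,T} (+1)
site 5, node EHNQX: EHQ={G} ∩ NX={G,T} → {G} (+0)
site 6, node EQ: E={C} ∪ Q={G} → {C,G} (+1)
site 6, node EHQ: EQ={C,G} ∩ H={G} → {G} (+0)
site 6, node NX: N={T} ∪ X={C} → {C,T} (+1)
site 6, node EHNQX: EHQ={G} ∪ NX={C,T} → {C,G,T} (+1)
site 7, node EQ: E={C} ∪ Q={G} → {C,G} (+1)
site 7, node EHQ: EQ={C,G} ∪ H={A} → {A,C,G} (+1)
site 7, node NX: N={A} ∪ X={T} → {A,T} (+1)
site 7, node EHNQX: EHQ={A,C,G} ∩ NX={A,T} → {A} (+0)
per-site changes: [3, 2, 3, 2, 2, 2, 3, 3]; total = 20

20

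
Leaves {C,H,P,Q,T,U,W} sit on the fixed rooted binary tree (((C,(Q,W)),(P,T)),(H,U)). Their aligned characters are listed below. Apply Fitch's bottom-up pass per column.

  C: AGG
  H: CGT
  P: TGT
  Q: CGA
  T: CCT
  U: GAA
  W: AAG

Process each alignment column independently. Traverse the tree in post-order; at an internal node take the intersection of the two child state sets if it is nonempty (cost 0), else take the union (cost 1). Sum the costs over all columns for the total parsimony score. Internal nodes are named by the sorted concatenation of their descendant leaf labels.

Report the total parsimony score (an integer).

site 0, node QW: Q={C} ∪ W={A} → {A,C} (+1)
site 0, node CQW: C={A} ∩ QW={A,C} → {A} (+0)
site 0, node PT: P={T} ∪ T={C} → {C,T} (+1)
site 0, node CPQTW: CQW={A} ∪ PT={C,T} → {A,C,T} (+1)
site 0, node HU: H={C} ∪ U={G} → {C,G} (+1)
site 0, node CHPQTUW: CPQTW={A,C,T} ∩ HU={C,G} → {C} (+0)
site 1, node QW: Q={G} ∪ W={A} → {A,G} (+1)
site 1, node CQW: C={G} ∩ QW={A,G} → {G} (+0)
site 1, node PT: P={G} ∪ T={C} → {C,G} (+1)
site 1, node CPQTW: CQW={G} ∩ PT={C,G} → {G} (+0)
site 1, node HU: H={G} ∪ U={A} → {A,G} (+1)
site 1, node CHPQTUW: CPQTW={G} ∩ HU={A,G} → {G} (+0)
site 2, node QW: Q={A} ∪ W={G} → {A,G} (+1)
site 2, node CQW: C={G} ∩ QW={A,G} → {G} (+0)
site 2, node PT: P={T} ∩ T={T} → {T} (+0)
site 2, node CPQTW: CQW={G} ∪ PT={T} → {G,T} (+1)
site 2, node HU: H={T} ∪ U={A} → {A,T} (+1)
site 2, node CHPQTUW: CPQTW={G,T} ∩ HU={A,T} → {T} (+0)
per-site changes: [4, 3, 3]; total = 10

10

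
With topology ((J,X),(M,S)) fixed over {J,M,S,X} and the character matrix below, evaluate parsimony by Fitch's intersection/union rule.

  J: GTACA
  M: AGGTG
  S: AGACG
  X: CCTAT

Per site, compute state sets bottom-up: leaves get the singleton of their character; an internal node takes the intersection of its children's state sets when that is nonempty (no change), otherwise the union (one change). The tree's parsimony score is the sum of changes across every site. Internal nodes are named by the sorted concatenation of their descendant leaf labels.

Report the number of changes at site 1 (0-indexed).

2

JX@0: {G} ∪ {C} = {C,G} (union, +1)
MS@0: {A} ∩ {A} = {A} (intersection, +0)
JMSX@0: {C,G} ∪ {A} = {A,C,G} (union, +1)
JX@1: {T} ∪ {C} = {C,T} (union, +1)
MS@1: {G} ∩ {G} = {G} (intersection, +0)
JMSX@1: {C,T} ∪ {G} = {C,G,T} (union, +1)
JX@2: {A} ∪ {T} = {A,T} (union, +1)
MS@2: {G} ∪ {A} = {A,G} (union, +1)
JMSX@2: {A,T} ∩ {A,G} = {A} (intersection, +0)
JX@3: {C} ∪ {A} = {A,C} (union, +1)
MS@3: {T} ∪ {C} = {C,T} (union, +1)
JMSX@3: {A,C} ∩ {C,T} = {C} (intersection, +0)
JX@4: {A} ∪ {T} = {A,T} (union, +1)
MS@4: {G} ∩ {G} = {G} (intersection, +0)
JMSX@4: {A,T} ∪ {G} = {A,G,T} (union, +1)
per-site changes: [2, 2, 2, 2, 2]; total = 10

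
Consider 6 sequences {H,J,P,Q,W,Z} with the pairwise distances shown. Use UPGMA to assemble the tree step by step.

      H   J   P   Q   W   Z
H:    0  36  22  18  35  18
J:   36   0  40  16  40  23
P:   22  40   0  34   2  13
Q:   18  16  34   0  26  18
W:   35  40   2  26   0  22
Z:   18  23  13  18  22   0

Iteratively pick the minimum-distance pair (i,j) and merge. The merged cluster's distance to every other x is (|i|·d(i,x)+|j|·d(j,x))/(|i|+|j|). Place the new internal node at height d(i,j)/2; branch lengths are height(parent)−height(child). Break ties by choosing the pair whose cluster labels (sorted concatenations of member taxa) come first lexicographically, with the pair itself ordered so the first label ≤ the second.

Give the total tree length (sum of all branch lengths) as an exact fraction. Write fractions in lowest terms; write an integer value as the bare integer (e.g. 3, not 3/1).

step 1: merge (P,W) at d=2; branch lengths P→1, W→1; new cluster PW
  updated: d(H,PW)=57/2, d(J,PW)=40, d(PW,Q)=30, d(PW,Z)=35/2
step 2: merge (J,Q) at d=16; branch lengths J→8, Q→8; new cluster JQ
  updated: d(H,JQ)=27, d(JQ,PW)=35, d(JQ,Z)=41/2
step 3: merge (PW,Z) at d=35/2; branch lengths PW→31/4, Z→35/4; new cluster PWZ
  updated: d(H,PWZ)=25, d(JQ,PWZ)=181/6
step 4: merge (H,PWZ) at d=25; branch lengths H→25/2, PWZ→15/4; new cluster HPWZ
  updated: d(HPWZ,JQ)=235/8
step 5: merge (HPWZ,JQ) at d=235/8; branch lengths HPWZ→35/16, JQ→107/16; new cluster HJPQWZ
final tree: ((H:25/2,((P:1,W:1):31/4,Z:35/4):15/4):35/16,(J:8,Q:8):107/16)
total length: 477/8

477/8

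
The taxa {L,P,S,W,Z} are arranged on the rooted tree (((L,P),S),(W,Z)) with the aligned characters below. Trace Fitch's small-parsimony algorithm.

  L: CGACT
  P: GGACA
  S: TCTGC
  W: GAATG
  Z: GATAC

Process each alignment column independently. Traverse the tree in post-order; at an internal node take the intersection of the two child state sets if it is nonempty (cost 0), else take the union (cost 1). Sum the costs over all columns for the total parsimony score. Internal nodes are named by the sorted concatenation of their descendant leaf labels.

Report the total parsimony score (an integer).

12

LP@0: {C} ∪ {G} = {C,G} (union, +1)
LPS@0: {C,G} ∪ {T} = {C,G,T} (union, +1)
WZ@0: {G} ∩ {G} = {G} (intersection, +0)
LPSWZ@0: {C,G,T} ∩ {G} = {G} (intersection, +0)
LP@1: {G} ∩ {G} = {G} (intersection, +0)
LPS@1: {G} ∪ {C} = {C,G} (union, +1)
WZ@1: {A} ∩ {A} = {A} (intersection, +0)
LPSWZ@1: {C,G} ∪ {A} = {A,C,G} (union, +1)
LP@2: {A} ∩ {A} = {A} (intersection, +0)
LPS@2: {A} ∪ {T} = {A,T} (union, +1)
WZ@2: {A} ∪ {T} = {A,T} (union, +1)
LPSWZ@2: {A,T} ∩ {A,T} = {A,T} (intersection, +0)
LP@3: {C} ∩ {C} = {C} (intersection, +0)
LPS@3: {C} ∪ {G} = {C,G} (union, +1)
WZ@3: {T} ∪ {A} = {A,T} (union, +1)
LPSWZ@3: {C,G} ∪ {A,T} = {A,C,G,T} (union, +1)
LP@4: {T} ∪ {A} = {A,T} (union, +1)
LPS@4: {A,T} ∪ {C} = {A,C,T} (union, +1)
WZ@4: {G} ∪ {C} = {C,G} (union, +1)
LPSWZ@4: {A,C,T} ∩ {C,G} = {C} (intersection, +0)
per-site changes: [2, 2, 2, 3, 3]; total = 12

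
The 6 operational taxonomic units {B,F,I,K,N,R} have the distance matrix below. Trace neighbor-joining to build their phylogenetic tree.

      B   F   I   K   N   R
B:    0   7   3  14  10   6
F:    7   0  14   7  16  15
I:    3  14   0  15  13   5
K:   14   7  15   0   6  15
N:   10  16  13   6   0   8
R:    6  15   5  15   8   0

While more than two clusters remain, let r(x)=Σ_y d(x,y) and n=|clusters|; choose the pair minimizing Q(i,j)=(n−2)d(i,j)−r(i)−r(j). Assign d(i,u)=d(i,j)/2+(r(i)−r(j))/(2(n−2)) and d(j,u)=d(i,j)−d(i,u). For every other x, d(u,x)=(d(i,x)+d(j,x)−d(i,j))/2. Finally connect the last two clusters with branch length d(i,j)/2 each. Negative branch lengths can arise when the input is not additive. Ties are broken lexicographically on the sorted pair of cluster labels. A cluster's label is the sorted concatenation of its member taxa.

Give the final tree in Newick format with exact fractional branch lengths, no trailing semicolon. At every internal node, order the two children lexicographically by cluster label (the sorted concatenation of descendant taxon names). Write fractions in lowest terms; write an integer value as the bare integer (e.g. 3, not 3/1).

step 1: merge (F,K) at d=7, Q=-88; branch lengths F→15/4, K→13/4; new cluster FK
  updated: d(B,FK)=7, d(FK,I)=11, d(FK,N)=15/2, d(FK,R)=23/2
step 2: merge (FK,N) at d=15/2, Q=-53; branch lengths FK→7/2, N→4; new cluster FKN
  updated: d(B,FKN)=19/4, d(FKN,I)=33/4, d(FKN,R)=6
step 3: merge (B,I) at d=3, Q=-24; branch lengths B→7/8, I→17/8; new cluster BI
  updated: d(BI,FKN)=5, d(BI,R)=4
step 4: merge (BI,FKN) at d=5, Q=-15; branch lengths BI→3/2, FKN→7/2; new cluster BFIKN
  updated: d(BFIKN,R)=5/2
step 5: merge (BFIKN,R) at d=5/2; branch lengths BFIKN→5/4, R→5/4; new cluster BFIKNR
final tree: (((B:7/8,I:17/8):3/2,((F:15/4,K:13/4):7/2,N:4):7/2):5/4,R:5/4)
total length: 25

(((B:7/8,I:17/8):3/2,((F:15/4,K:13/4):7/2,N:4):7/2):5/4,R:5/4)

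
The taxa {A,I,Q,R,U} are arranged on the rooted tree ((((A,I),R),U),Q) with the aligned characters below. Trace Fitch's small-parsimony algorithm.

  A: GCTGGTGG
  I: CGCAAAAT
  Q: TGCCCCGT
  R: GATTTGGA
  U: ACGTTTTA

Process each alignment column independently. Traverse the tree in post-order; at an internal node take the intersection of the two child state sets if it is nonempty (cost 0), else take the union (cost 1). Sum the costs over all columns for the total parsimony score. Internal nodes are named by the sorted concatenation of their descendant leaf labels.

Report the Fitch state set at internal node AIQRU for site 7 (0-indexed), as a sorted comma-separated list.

AI@0: {G} ∪ {C} = {C,G} (union, +1)
AIR@0: {C,G} ∩ {G} = {G} (intersection, +0)
AIRU@0: {G} ∪ {A} = {A,G} (union, +1)
AIQRU@0: {A,G} ∪ {T} = {A,G,T} (union, +1)
AI@1: {C} ∪ {G} = {C,G} (union, +1)
AIR@1: {C,G} ∪ {A} = {A,C,G} (union, +1)
AIRU@1: {A,C,G} ∩ {C} = {C} (intersection, +0)
AIQRU@1: {C} ∪ {G} = {C,G} (union, +1)
AI@2: {T} ∪ {C} = {C,T} (union, +1)
AIR@2: {C,T} ∩ {T} = {T} (intersection, +0)
AIRU@2: {T} ∪ {G} = {G,T} (union, +1)
AIQRU@2: {G,T} ∪ {C} = {C,G,T} (union, +1)
AI@3: {G} ∪ {A} = {A,G} (union, +1)
AIR@3: {A,G} ∪ {T} = {A,G,T} (union, +1)
AIRU@3: {A,G,T} ∩ {T} = {T} (intersection, +0)
AIQRU@3: {T} ∪ {C} = {C,T} (union, +1)
AI@4: {G} ∪ {A} = {A,G} (union, +1)
AIR@4: {A,G} ∪ {T} = {A,G,T} (union, +1)
AIRU@4: {A,G,T} ∩ {T} = {T} (intersection, +0)
AIQRU@4: {T} ∪ {C} = {C,T} (union, +1)
AI@5: {T} ∪ {A} = {A,T} (union, +1)
AIR@5: {A,T} ∪ {G} = {A,G,T} (union, +1)
AIRU@5: {A,G,T} ∩ {T} = {T} (intersection, +0)
AIQRU@5: {T} ∪ {C} = {C,T} (union, +1)
AI@6: {G} ∪ {A} = {A,G} (union, +1)
AIR@6: {A,G} ∩ {G} = {G} (intersection, +0)
AIRU@6: {G} ∪ {T} = {G,T} (union, +1)
AIQRU@6: {G,T} ∩ {G} = {G} (intersection, +0)
AI@7: {G} ∪ {T} = {G,T} (union, +1)
AIR@7: {G,T} ∪ {A} = {A,G,T} (union, +1)
AIRU@7: {A,G,T} ∩ {A} = {A} (intersection, +0)
AIQRU@7: {A} ∪ {T} = {A,T} (union, +1)
per-site changes: [3, 3, 3, 3, 3, 3, 2, 3]; total = 23

A,T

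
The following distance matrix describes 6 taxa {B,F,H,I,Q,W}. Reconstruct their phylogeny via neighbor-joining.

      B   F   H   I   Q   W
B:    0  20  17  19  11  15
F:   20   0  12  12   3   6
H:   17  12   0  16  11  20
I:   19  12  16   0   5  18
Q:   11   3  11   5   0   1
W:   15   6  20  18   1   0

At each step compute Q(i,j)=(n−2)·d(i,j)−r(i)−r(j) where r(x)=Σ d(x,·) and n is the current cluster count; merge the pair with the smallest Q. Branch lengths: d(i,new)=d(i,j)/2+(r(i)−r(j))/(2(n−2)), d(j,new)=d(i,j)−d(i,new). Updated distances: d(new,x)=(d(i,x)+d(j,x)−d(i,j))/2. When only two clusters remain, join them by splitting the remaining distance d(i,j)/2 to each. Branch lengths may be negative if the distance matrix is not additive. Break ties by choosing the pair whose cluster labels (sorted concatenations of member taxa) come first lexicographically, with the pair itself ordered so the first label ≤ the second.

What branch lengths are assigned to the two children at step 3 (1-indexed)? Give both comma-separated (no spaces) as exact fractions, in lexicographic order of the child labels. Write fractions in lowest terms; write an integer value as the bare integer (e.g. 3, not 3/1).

35/16,-47/16

step 1: merge (B,H) at d=17, Q=-90; branch lengths B→37/4, H→31/4; new cluster BH
  updated: d(BH,F)=15/2, d(BH,I)=9, d(BH,Q)=5/2, d(BH,W)=9
step 2: merge (BH,I) at d=9, Q=-45; branch lengths BH→11/6, I→43/6; new cluster BHI
  updated: d(BHI,F)=21/4, d(BHI,Q)=-3/4, d(BHI,W)=9
step 3: merge (BHI,Q) at d=-3/4, Q=-73/4; branch lengths BHI→35/16, Q→-47/16; new cluster BHIQ
  updated: d(BHIQ,F)=9/2, d(BHIQ,W)=43/8
step 4: merge (BHIQ,F) at d=9/2, Q=-127/8; branch lengths BHIQ→31/16, F→41/16; new cluster BFHIQ
  updated: d(BFHIQ,W)=55/16
step 5: merge (BFHIQ,W) at d=55/16; branch lengths BFHIQ→55/32, W→55/32; new cluster BFHIQW
final tree: (((((B:37/4,H:31/4):11/6,I:43/6):35/16,Q:-47/16):31/16,F:41/16):55/32,W:55/32)
total length: 531/16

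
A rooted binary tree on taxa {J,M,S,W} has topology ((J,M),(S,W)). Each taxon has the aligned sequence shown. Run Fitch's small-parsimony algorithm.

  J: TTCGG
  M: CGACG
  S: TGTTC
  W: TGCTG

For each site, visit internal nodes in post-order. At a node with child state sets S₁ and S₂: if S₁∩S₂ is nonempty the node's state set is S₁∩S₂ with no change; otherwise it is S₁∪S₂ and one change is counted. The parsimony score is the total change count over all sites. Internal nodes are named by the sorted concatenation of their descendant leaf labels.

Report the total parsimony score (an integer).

7

JM@0: {T} ∪ {C} = {C,T} (union, +1)
SW@0: {T} ∩ {T} = {T} (intersection, +0)
JMSW@0: {C,T} ∩ {T} = {T} (intersection, +0)
JM@1: {T} ∪ {G} = {G,T} (union, +1)
SW@1: {G} ∩ {G} = {G} (intersection, +0)
JMSW@1: {G,T} ∩ {G} = {G} (intersection, +0)
JM@2: {C} ∪ {A} = {A,C} (union, +1)
SW@2: {T} ∪ {C} = {C,T} (union, +1)
JMSW@2: {A,C} ∩ {C,T} = {C} (intersection, +0)
JM@3: {G} ∪ {C} = {C,G} (union, +1)
SW@3: {T} ∩ {T} = {T} (intersection, +0)
JMSW@3: {C,G} ∪ {T} = {C,G,T} (union, +1)
JM@4: {G} ∩ {G} = {G} (intersection, +0)
SW@4: {C} ∪ {G} = {C,G} (union, +1)
JMSW@4: {G} ∩ {C,G} = {G} (intersection, +0)
per-site changes: [1, 1, 2, 2, 1]; total = 7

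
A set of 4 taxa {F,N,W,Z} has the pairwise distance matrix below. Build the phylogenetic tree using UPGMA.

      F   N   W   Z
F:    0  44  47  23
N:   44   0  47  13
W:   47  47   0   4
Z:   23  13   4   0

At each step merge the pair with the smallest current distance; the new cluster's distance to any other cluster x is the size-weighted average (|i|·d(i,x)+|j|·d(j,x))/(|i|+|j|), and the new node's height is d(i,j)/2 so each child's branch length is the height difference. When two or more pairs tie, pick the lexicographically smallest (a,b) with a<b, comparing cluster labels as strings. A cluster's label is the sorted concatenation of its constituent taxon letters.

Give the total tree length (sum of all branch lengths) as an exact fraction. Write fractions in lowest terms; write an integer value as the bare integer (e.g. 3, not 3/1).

step 1: merge (W,Z) at d=4; branch lengths W→2, Z→2; new cluster WZ
  updated: d(F,WZ)=35, d(N,WZ)=30
step 2: merge (N,WZ) at d=30; branch lengths N→15, WZ→13; new cluster NWZ
  updated: d(F,NWZ)=38
step 3: merge (F,NWZ) at d=38; branch lengths F→19, NWZ→4; new cluster FNWZ
final tree: (F:19,(N:15,(W:2,Z:2):13):4)
total length: 55

55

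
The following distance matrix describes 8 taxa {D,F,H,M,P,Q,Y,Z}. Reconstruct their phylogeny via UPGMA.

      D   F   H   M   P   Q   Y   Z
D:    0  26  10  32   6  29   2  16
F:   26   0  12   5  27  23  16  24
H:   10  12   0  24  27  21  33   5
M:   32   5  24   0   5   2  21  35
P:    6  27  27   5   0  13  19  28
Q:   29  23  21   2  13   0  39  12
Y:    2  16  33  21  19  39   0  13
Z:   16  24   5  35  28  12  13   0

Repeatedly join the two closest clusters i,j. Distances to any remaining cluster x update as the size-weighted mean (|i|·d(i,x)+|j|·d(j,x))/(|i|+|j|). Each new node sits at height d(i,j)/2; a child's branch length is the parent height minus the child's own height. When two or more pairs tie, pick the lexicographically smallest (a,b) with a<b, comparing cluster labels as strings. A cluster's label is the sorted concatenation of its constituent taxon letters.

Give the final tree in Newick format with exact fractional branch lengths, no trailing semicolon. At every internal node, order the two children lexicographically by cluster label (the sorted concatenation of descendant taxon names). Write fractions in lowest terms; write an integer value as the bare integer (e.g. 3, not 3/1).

(((D:1,Y:1):8,(H:5/2,Z:5/2):13/2):83/32,(F:55/6,((M:1,Q:1):7/2,P:9/2):14/3):233/96)

iteration 1: select D,Y (d=2); attach at lengths (1, 1); label the merged cluster DY
  updated: d(DY,F)=21, d(DY,H)=43/2, d(DY,M)=53/2, d(DY,P)=25/2, d(DY,Q)=34, d(DY,Z)=29/2
iteration 2: select M,Q (d=2); attach at lengths (1, 1); label the merged cluster MQ
  updated: d(DY,MQ)=121/4, d(F,MQ)=14, d(H,MQ)=45/2, d(MQ,P)=9, d(MQ,Z)=47/2
iteration 3: select H,Z (d=5); attach at lengths (5/2, 5/2); label the merged cluster HZ
  updated: d(DY,HZ)=18, d(F,HZ)=18, d(HZ,MQ)=23, d(HZ,P)=55/2
iteration 4: select MQ,P (d=9); attach at lengths (7/2, 9/2); label the merged cluster MPQ
  updated: d(DY,MPQ)=73/3, d(F,MPQ)=55/3, d(HZ,MPQ)=49/2
iteration 5: select DY,HZ (d=18); attach at lengths (8, 13/2); label the merged cluster DHYZ
  updated: d(DHYZ,F)=39/2, d(DHYZ,MPQ)=293/12
iteration 6: select F,MPQ (d=55/3); attach at lengths (55/6, 14/3); label the merged cluster FMPQ
  updated: d(DHYZ,FMPQ)=371/16
iteration 7: select DHYZ,FMPQ (d=371/16); attach at lengths (83/32, 233/96); label the merged cluster DFHMPQYZ
final tree: (((D:1,Y:1):8,(H:5/2,Z:5/2):13/2):83/32,(F:55/6,((M:1,Q:1):7/2,P:9/2):14/3):233/96)
total length: 2417/48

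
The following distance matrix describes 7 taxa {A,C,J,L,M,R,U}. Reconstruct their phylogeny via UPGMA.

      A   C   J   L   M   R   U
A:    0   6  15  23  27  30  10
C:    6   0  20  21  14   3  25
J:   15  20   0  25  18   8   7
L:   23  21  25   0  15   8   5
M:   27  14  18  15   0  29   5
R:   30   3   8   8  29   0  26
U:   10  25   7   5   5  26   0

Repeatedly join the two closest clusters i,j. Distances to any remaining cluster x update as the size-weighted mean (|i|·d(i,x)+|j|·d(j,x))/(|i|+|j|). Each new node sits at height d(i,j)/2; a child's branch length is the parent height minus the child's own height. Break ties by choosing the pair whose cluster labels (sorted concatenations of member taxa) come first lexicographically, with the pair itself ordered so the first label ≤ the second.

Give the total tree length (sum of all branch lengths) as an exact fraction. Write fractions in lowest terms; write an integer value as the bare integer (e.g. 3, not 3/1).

1. join C+R (d=3) ⇒ CR; edges |C|=3/2, |R|=3/2
  updated: d(A,CR)=18, d(CR,J)=14, d(CR,L)=29/2, d(CR,M)=43/2, d(CR,U)=51/2
2. join L+U (d=5) ⇒ LU; edges |L|=5/2, |U|=5/2
  updated: d(A,LU)=33/2, d(CR,LU)=20, d(J,LU)=16, d(LU,M)=10
3. join LU+M (d=10) ⇒ LMU; edges |LU|=5/2, |M|=5
  updated: d(A,LMU)=20, d(CR,LMU)=41/2, d(J,LMU)=50/3
4. join CR+J (d=14) ⇒ CJR; edges |CR|=11/2, |J|=7
  updated: d(A,CJR)=17, d(CJR,LMU)=173/9
5. join A+CJR (d=17) ⇒ ACJR; edges |A|=17/2, |CJR|=3/2
  updated: d(ACJR,LMU)=233/12
6. join ACJR+LMU (d=233/12) ⇒ ACJLMRU; edges |ACJR|=29/24, |LMU|=113/24
final tree: ((A:17/2,((C:3/2,R:3/2):11/2,J:7):3/2):29/24,((L:5/2,U:5/2):5/2,M:5):113/24)
total length: 527/12

527/12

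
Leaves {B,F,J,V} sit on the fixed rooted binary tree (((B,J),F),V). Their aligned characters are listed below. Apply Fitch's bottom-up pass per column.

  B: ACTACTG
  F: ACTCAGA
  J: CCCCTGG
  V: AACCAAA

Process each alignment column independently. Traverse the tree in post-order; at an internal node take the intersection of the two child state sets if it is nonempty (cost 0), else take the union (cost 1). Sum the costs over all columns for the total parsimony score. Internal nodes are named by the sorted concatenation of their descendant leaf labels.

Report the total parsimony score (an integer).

site 0, node BJ: B={A} ∪ J={C} → {A,C} (+1)
site 0, node BFJ: BJ={A,C} ∩ F={A} → {A} (+0)
site 0, node BFJV: BFJ={A} ∩ V={A} → {A} (+0)
site 1, node BJ: B={C} ∩ J={C} → {C} (+0)
site 1, node BFJ: BJ={C} ∩ F={C} → {C} (+0)
site 1, node BFJV: BFJ={C} ∪ V={A} → {A,C} (+1)
site 2, node BJ: B={T} ∪ J={C} → {C,T} (+1)
site 2, node BFJ: BJ={C,T} ∩ F={T} → {T} (+0)
site 2, node BFJV: BFJ={T} ∪ V={C} → {C,T} (+1)
site 3, node BJ: B={A} ∪ J={C} → {A,C} (+1)
site 3, node BFJ: BJ={A,C} ∩ F={C} → {C} (+0)
site 3, node BFJV: BFJ={C} ∩ V={C} → {C} (+0)
site 4, node BJ: B={C} ∪ J={T} → {C,T} (+1)
site 4, node BFJ: BJ={C,T} ∪ F={A} → {A,C,T} (+1)
site 4, node BFJV: BFJ={A,C,T} ∩ V={A} → {A} (+0)
site 5, node BJ: B={T} ∪ J={G} → {G,T} (+1)
site 5, node BFJ: BJ={G,T} ∩ F={G} → {G} (+0)
site 5, node BFJV: BFJ={G} ∪ V={A} → {A,G} (+1)
site 6, node BJ: B={G} ∩ J={G} → {G} (+0)
site 6, node BFJ: BJ={G} ∪ F={A} → {A,G} (+1)
site 6, node BFJV: BFJ={A,G} ∩ V={A} → {A} (+0)
per-site changes: [1, 1, 2, 1, 2, 2, 1]; total = 10

10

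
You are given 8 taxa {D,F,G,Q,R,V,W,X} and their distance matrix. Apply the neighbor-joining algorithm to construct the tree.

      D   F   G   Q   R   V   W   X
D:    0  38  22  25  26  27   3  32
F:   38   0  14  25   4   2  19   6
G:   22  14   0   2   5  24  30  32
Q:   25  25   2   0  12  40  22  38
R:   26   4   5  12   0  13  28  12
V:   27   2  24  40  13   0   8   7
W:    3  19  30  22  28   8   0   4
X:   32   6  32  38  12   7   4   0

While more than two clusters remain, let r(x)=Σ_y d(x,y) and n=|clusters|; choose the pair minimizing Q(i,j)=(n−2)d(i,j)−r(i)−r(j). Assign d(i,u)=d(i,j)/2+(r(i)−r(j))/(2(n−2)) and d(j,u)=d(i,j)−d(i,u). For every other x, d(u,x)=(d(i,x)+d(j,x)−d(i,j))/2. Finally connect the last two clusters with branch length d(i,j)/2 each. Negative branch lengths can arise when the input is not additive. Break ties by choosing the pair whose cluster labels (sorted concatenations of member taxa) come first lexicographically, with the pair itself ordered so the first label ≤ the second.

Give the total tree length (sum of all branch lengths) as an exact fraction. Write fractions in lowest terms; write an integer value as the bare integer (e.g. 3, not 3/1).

2839/64

iteration 1: select G,Q (d=2, Q=-281); attach at lengths (-23/12, 47/12); label the merged cluster GQ
  updated: d(D,GQ)=45/2, d(F,GQ)=37/2, d(GQ,R)=15/2, d(GQ,V)=31, d(GQ,W)=25, d(GQ,X)=34
iteration 2: select D,W (d=3, Q=-441/2); attach at lengths (153/20, -93/20); label the merged cluster DW
  updated: d(DW,F)=27, d(DW,GQ)=89/4, d(DW,R)=51/2, d(DW,V)=16, d(DW,X)=33/2
iteration 3: select GQ,R (d=15/2, Q=-581/4); attach at lengths (325/32, -85/32); label the merged cluster GQR
  updated: d(DW,GQR)=161/8, d(F,GQR)=15/2, d(GQR,V)=73/4, d(GQR,X)=77/4
iteration 4: select F,GQR (d=15/2, Q=-681/8); attach at lengths (-1/48, 361/48); label the merged cluster FGQR
  updated: d(DW,FGQR)=317/16, d(FGQR,V)=51/8, d(FGQR,X)=71/8
iteration 5: select DW,X (d=33/2, Q=-827/16); attach at lengths (847/64, 209/64); label the merged cluster DWX
  updated: d(DWX,FGQR)=195/32, d(DWX,V)=13/4
iteration 6: select DWX,FGQR (d=195/32, Q=-503/32); attach at lengths (95/64, 295/64); label the merged cluster DFGQRWX
  updated: d(DFGQRWX,V)=113/64
iteration 7: select DFGQRWX,V (d=113/64); attach at lengths (113/128, 113/128); label the merged cluster DFGQRVWX
final tree: ((((D:153/20,W:-93/20):847/64,X:209/64):95/64,(F:-1/48,((G:-23/12,Q:47/12):325/32,R:-85/32):361/48):295/64):113/128,V:113/128)
total length: 2839/64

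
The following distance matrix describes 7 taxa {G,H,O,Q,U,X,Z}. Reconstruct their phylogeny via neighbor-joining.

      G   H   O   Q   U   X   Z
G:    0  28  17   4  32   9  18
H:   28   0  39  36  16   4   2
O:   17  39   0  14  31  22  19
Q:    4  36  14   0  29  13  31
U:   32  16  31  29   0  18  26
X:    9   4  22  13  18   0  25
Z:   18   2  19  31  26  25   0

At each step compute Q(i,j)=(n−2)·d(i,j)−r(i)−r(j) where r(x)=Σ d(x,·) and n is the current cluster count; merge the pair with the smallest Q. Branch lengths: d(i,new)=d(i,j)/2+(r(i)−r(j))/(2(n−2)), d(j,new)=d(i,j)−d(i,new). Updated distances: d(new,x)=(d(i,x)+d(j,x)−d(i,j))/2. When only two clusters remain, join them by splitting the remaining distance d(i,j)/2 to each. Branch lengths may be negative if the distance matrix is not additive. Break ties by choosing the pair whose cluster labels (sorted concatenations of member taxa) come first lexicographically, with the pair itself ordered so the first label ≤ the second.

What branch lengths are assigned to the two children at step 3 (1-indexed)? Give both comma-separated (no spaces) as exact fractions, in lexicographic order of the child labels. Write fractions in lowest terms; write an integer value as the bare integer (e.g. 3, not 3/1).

1. join H+Z (d=2, Q=-236) ⇒ HZ; edges |H|=7/5, |Z|=3/5
  updated: d(G,HZ)=22, d(HZ,O)=28, d(HZ,Q)=65/2, d(HZ,U)=20, d(HZ,X)=27/2
2. join HZ+U (d=20, Q=-166) ⇒ HUZ; edges |HZ|=33/4, |U|=47/4
  updated: d(G,HUZ)=17, d(HUZ,O)=39/2, d(HUZ,Q)=83/4, d(HUZ,X)=23/4
3. join HUZ+X (d=23/4, Q=-191/2) ⇒ HUXZ; edges |HUZ|=61/12, |X|=2/3
  updated: d(G,HUXZ)=81/8, d(HUXZ,O)=143/8, d(HUXZ,Q)=14
4. join G+Q (d=4, Q=-441/8) ⇒ GQ; edges |G|=57/32, |Q|=71/32
  updated: d(GQ,HUXZ)=161/16, d(GQ,O)=27/2
5. join GQ+HUXZ (d=161/16, Q=-663/16) ⇒ GHQUXZ; edges |GQ|=91/32, |HUXZ|=231/32
  updated: d(GHQUXZ,O)=341/32
6. join GHQUXZ+O (d=341/32) ⇒ GHOQUXZ; edges |GHQUXZ|=341/64, |O|=341/64
final tree: (((G:57/32,Q:71/32):91/32,(((H:7/5,Z:3/5):33/4,U:47/4):61/12,X:2/3):231/32):341/64,O:341/64)
total length: 1679/32

61/12,2/3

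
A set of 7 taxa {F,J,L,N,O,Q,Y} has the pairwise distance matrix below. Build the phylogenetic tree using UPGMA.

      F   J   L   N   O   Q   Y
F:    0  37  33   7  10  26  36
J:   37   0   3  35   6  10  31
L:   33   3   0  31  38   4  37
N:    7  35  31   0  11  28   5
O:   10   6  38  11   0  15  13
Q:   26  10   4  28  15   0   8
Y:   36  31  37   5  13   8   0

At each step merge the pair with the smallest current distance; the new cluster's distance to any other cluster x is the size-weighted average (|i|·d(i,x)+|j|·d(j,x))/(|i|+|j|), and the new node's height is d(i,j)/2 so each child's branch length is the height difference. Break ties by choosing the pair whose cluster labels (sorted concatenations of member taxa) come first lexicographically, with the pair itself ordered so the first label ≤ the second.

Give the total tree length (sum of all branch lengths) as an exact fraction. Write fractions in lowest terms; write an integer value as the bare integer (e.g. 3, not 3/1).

1151/24

iteration 1: select J,L (d=3); attach at lengths (3/2, 3/2); label the merged cluster JL
  updated: d(F,JL)=35, d(JL,N)=33, d(JL,O)=22, d(JL,Q)=7, d(JL,Y)=34
iteration 2: select N,Y (d=5); attach at lengths (5/2, 5/2); label the merged cluster NY
  updated: d(F,NY)=43/2, d(JL,NY)=67/2, d(NY,O)=12, d(NY,Q)=18
iteration 3: select JL,Q (d=7); attach at lengths (2, 7/2); label the merged cluster JLQ
  updated: d(F,JLQ)=32, d(JLQ,NY)=85/3, d(JLQ,O)=59/3
iteration 4: select F,O (d=10); attach at lengths (5, 5); label the merged cluster FO
  updated: d(FO,JLQ)=155/6, d(FO,NY)=67/4
iteration 5: select FO,NY (d=67/4); attach at lengths (27/8, 47/8); label the merged cluster FNOY
  updated: d(FNOY,JLQ)=325/12
iteration 6: select FNOY,JLQ (d=325/12); attach at lengths (31/6, 241/24); label the merged cluster FJLNOQY
final tree: (((F:5,O:5):27/8,(N:5/2,Y:5/2):47/8):31/6,((J:3/2,L:3/2):2,Q:7/2):241/24)
total length: 1151/24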